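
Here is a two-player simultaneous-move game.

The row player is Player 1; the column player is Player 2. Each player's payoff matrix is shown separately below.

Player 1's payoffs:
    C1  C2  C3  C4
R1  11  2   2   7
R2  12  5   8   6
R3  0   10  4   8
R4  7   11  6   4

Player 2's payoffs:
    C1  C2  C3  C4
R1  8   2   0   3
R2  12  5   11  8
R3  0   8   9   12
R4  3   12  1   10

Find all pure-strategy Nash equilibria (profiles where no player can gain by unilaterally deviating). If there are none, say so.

For each player, find the best response to each opponent profile; mutual best responses are the pure NE.
Player 1 against C1: payoffs 11, 12, 0, 7 → best response R2.
Player 1 against C2: payoffs 2, 5, 10, 11 → best response R4.
Player 1 against C3: payoffs 2, 8, 4, 6 → best response R2.
Player 1 against C4: payoffs 7, 6, 8, 4 → best response R3.
Player 2 against R1: payoffs 8, 2, 0, 3 → best response C1.
Player 2 against R2: payoffs 12, 5, 11, 8 → best response C1.
Player 2 against R3: payoffs 0, 8, 9, 12 → best response C4.
Player 2 against R4: payoffs 3, 12, 1, 10 → best response C2.
Mutual best responses: (R2, C1); (R3, C4); (R4, C2).

Pure-strategy Nash equilibria: (R2, C1), (R3, C4), (R4, C2)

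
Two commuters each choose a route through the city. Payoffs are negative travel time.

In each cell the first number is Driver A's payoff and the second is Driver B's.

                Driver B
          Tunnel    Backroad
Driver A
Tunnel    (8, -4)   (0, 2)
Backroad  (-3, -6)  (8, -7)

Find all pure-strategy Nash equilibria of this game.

(Tunnel, Tunnel): Driver B can switch to Backroad (-4 → 2). Not NE.
(Tunnel, Backroad): Driver A can switch to Backroad (0 → 8). Not NE.
(Backroad, Tunnel): Driver A can switch to Tunnel (-3 → 8). Not NE.
(Backroad, Backroad): Driver B can switch to Tunnel (-7 → -6). Not NE.

none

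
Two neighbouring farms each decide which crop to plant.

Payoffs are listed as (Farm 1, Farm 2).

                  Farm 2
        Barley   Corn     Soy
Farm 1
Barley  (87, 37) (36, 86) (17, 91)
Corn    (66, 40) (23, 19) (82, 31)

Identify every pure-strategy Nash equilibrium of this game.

Check each profile: it is a Nash equilibrium iff no player can strictly gain by switching unilaterally.
(Barley, Barley): Farm 2 can switch to Corn (37 → 86). Not NE.
(Barley, Corn): Farm 2 can switch to Soy (86 → 91). Not NE.
(Barley, Soy): Farm 1 can switch to Corn (17 → 82). Not NE.
(Corn, Barley): Farm 1 can switch to Barley (66 → 87). Not NE.
(Corn, Corn): Farm 1 can switch to Barley (23 → 36). Not NE.
(Corn, Soy): Farm 2 can switch to Barley (31 → 40). Not NE.

No pure-strategy Nash equilibrium.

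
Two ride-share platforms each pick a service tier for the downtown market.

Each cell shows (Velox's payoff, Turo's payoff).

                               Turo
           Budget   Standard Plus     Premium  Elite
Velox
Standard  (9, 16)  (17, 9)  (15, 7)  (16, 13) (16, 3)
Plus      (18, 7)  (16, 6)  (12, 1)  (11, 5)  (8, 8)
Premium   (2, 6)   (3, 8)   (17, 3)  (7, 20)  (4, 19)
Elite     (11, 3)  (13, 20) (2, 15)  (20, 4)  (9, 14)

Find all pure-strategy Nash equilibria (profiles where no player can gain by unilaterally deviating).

No pure-strategy Nash equilibrium.

Check each profile: it is a Nash equilibrium iff no player can strictly gain by switching unilaterally.
(Standard, Budget): Velox can switch to Plus (9 → 18). Not NE.
(Standard, Standard): Turo can switch to Budget (9 → 16). Not NE.
(Standard, Plus): Velox can switch to Premium (15 → 17). Not NE.
(Standard, Premium): Velox can switch to Elite (16 → 20). Not NE.
(Standard, Elite): Turo can switch to Budget (3 → 16). Not NE.
(Plus, Budget): Turo can switch to Elite (7 → 8). Not NE.
(Plus, Standard): Velox can switch to Standard (16 → 17). Not NE.
(Plus, Plus): Velox can switch to Standard (12 → 15). Not NE.
(The remaining 12 profiles each have a profitable deviation by the same check.)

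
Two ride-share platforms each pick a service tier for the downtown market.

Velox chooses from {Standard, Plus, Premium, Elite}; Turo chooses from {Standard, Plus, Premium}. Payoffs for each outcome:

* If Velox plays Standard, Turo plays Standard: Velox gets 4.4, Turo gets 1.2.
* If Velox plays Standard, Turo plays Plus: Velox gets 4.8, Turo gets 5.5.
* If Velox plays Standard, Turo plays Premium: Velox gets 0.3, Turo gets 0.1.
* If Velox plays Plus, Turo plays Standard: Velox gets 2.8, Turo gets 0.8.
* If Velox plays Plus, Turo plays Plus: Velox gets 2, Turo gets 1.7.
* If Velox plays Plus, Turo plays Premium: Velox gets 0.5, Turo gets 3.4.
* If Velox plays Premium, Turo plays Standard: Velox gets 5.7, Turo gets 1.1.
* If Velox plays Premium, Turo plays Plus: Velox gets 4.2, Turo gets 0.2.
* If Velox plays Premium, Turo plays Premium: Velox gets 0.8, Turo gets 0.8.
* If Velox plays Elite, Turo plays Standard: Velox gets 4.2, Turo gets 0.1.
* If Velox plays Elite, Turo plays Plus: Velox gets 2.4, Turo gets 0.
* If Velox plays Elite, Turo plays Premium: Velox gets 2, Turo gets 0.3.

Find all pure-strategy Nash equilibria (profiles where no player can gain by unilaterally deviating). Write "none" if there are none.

Pure-strategy Nash equilibria: (Standard, Plus); (Premium, Standard); (Elite, Premium)

For each strategy profile, look for a profitable unilateral deviation.
(Standard, Standard): Velox can switch to Premium (4.4 → 5.7). Not NE.
(Standard, Plus): Velox gets 4.8, best alternative 4.2; Turo gets 5.5, best alternative 1.2. No profitable deviation — NE.
(Standard, Premium): Velox can switch to Plus (0.3 → 0.5). Not NE.
(Plus, Standard): Velox can switch to Standard (2.8 → 4.4). Not NE.
(Plus, Plus): Velox can switch to Standard (2 → 4.8). Not NE.
(Plus, Premium): Velox can switch to Premium (0.5 → 0.8). Not NE.
(Premium, Standard): Velox gets 5.7, best alternative 4.4; Turo gets 1.1, best alternative 0.8. No profitable deviation — NE.
(Premium, Plus): Velox can switch to Standard (4.2 → 4.8). Not NE.
(Elite, Premium): Velox gets 2, best alternative 0.8; Turo gets 0.3, best alternative 0.1. No profitable deviation — NE.
(The remaining 3 profiles each have a profitable deviation by the same check.)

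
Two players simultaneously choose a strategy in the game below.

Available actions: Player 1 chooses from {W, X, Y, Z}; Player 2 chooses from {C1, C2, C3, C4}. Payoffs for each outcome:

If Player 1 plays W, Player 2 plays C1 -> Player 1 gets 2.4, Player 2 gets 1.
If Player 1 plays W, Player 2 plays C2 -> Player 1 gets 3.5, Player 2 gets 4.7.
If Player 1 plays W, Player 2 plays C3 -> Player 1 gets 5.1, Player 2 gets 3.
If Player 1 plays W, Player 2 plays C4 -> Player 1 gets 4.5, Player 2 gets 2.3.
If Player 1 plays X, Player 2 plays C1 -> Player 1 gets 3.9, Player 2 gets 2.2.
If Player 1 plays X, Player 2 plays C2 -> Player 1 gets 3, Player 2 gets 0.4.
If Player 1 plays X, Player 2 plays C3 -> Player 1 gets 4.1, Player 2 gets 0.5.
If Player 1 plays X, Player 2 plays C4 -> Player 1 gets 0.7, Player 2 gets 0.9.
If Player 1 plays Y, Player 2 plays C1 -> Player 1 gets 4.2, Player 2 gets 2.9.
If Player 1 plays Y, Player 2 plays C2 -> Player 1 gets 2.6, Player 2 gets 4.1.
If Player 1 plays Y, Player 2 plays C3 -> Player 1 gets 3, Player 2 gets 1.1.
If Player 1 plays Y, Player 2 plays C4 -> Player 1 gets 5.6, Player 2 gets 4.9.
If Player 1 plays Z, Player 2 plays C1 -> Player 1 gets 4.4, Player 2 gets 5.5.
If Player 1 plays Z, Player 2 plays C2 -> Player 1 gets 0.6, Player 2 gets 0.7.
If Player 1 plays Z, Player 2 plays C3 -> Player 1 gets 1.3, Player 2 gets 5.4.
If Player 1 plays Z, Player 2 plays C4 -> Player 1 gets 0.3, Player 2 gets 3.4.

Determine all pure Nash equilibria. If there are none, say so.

The pure Nash equilibria are (W, C2); (Y, C4); (Z, C1).

For each strategy profile, look for a profitable unilateral deviation.
(W, C1): Player 1 can switch to X (2.4 → 3.9). Not NE.
(W, C2): Player 1 gets 3.5, best alternative 3; Player 2 gets 4.7, best alternative 3. No profitable deviation — NE.
(W, C3): Player 2 can switch to C2 (3 → 4.7). Not NE.
(W, C4): Player 1 can switch to Y (4.5 → 5.6). Not NE.
(X, C1): Player 1 can switch to Y (3.9 → 4.2). Not NE.
(X, C2): Player 1 can switch to W (3 → 3.5). Not NE.
(X, C3): Player 1 can switch to W (4.1 → 5.1). Not NE.
(Y, C4): Player 1 gets 5.6, best alternative 4.5; Player 2 gets 4.9, best alternative 4.1. No profitable deviation — NE.
(Z, C1): Player 1 gets 4.4, best alternative 4.2; Player 2 gets 5.5, best alternative 5.4. No profitable deviation — NE.
(The remaining 7 profiles each have a profitable deviation by the same check.)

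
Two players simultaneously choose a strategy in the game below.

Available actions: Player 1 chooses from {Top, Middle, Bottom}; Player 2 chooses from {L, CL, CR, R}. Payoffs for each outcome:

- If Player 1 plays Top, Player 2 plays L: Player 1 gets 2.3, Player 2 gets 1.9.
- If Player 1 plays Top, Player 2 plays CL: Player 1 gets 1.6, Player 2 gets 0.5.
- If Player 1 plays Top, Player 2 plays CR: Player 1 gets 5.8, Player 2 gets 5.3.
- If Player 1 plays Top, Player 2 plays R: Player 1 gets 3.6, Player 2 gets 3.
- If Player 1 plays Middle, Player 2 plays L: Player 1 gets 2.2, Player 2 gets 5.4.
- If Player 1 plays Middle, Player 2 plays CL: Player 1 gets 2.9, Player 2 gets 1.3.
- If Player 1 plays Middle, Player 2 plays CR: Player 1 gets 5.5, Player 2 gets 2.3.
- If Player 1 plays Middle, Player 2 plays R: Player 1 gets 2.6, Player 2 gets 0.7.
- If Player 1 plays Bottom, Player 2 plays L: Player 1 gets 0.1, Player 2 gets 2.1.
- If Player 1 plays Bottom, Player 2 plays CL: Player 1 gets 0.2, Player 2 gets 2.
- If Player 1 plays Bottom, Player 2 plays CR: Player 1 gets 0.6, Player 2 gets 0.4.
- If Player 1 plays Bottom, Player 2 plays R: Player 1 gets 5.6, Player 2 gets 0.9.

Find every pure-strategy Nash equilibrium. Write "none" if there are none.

The unique pure-strategy Nash equilibrium is (Top, CR).

Mark each player's best response to every combination of opponents' strategies; a profile where every player is best-responding is a pure Nash equilibrium.
Player 1 against L: payoffs 2.3, 2.2, 0.1 → best response Top.
Player 1 against CL: payoffs 1.6, 2.9, 0.2 → best response Middle.
Player 1 against CR: payoffs 5.8, 5.5, 0.6 → best response Top.
Player 1 against R: payoffs 3.6, 2.6, 5.6 → best response Bottom.
Player 2 against Top: payoffs 1.9, 0.5, 5.3, 3 → best response CR.
Player 2 against Middle: payoffs 5.4, 1.3, 2.3, 0.7 → best response L.
Player 2 against Bottom: payoffs 2.1, 2, 0.4, 0.9 → best response L.
Mutual best responses: (Top, CR).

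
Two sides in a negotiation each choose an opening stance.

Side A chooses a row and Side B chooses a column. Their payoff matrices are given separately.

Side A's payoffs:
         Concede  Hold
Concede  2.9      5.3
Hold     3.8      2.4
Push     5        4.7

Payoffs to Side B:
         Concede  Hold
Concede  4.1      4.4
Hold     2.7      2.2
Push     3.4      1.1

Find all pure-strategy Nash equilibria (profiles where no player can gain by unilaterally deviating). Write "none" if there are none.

The pure Nash equilibria are (Concede, Hold); (Push, Concede).

Side A against Concede: payoffs 2.9, 3.8, 5 → best response Push.
Side A against Hold: payoffs 5.3, 2.4, 4.7 → best response Concede.
Side B against Concede: payoffs 4.1, 4.4 → best response Hold.
Side B against Hold: payoffs 2.7, 2.2 → best response Concede.
Side B against Push: payoffs 3.4, 1.1 → best response Concede.
Mutual best responses: (Concede, Hold); (Push, Concede).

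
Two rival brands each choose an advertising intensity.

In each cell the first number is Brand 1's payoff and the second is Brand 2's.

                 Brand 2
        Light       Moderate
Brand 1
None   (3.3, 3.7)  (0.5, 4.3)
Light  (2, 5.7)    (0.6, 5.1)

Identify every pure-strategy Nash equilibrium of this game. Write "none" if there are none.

No pure-strategy Nash equilibrium.

Brand 1 against Light: payoffs 3.3, 2 → best response None.
Brand 1 against Moderate: payoffs 0.5, 0.6 → best response Light.
Brand 2 against None: payoffs 3.7, 4.3 → best response Moderate.
Brand 2 against Light: payoffs 5.7, 5.1 → best response Light.
No profile is a mutual best response for all players.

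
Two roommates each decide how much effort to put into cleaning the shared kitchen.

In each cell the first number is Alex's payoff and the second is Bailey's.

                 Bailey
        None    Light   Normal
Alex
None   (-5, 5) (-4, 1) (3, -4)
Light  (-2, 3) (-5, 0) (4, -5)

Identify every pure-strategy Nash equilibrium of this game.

Pure NE: (Light, None)

Check each profile: it is a Nash equilibrium iff no player can strictly gain by switching unilaterally.
(None, None): Alex can switch to Light (-5 → -2). Not NE.
(None, Light): Bailey can switch to None (1 → 5). Not NE.
(None, Normal): Alex can switch to Light (3 → 4). Not NE.
(Light, None): Alex gets -2, best alternative -5; Bailey gets 3, best alternative 0. No profitable deviation — NE.
(Light, Light): Alex can switch to None (-5 → -4). Not NE.
(Light, Normal): Bailey can switch to None (-5 → 3). Not NE.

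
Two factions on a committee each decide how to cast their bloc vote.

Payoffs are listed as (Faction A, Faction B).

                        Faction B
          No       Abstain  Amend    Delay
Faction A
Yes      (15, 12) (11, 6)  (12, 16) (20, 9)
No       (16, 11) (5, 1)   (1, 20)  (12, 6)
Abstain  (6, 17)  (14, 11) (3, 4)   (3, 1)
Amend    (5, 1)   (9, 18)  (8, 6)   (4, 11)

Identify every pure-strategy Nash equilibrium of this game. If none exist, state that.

For each strategy profile, look for a profitable unilateral deviation.
(Yes, No): Faction A can switch to No (15 → 16). Not NE.
(Yes, Abstain): Faction A can switch to Abstain (11 → 14). Not NE.
(Yes, Amend): Faction A gets 12, best alternative 8; Faction B gets 16, best alternative 12. No profitable deviation — NE.
(Yes, Delay): Faction B can switch to No (9 → 12). Not NE.
(No, No): Faction B can switch to Amend (11 → 20). Not NE.
(No, Abstain): Faction A can switch to Yes (5 → 11). Not NE.
(No, Amend): Faction A can switch to Yes (1 → 12). Not NE.
(No, Delay): Faction A can switch to Yes (12 → 20). Not NE.
(Abstain, No): Faction A can switch to Yes (6 → 15). Not NE.
(Abstain, Abstain): Faction B can switch to No (11 → 17). Not NE.
(Abstain, Amend): Faction A can switch to Yes (3 → 12). Not NE.
(The remaining 5 profiles each have a profitable deviation by the same check.)

Pure NE: (Yes, Amend)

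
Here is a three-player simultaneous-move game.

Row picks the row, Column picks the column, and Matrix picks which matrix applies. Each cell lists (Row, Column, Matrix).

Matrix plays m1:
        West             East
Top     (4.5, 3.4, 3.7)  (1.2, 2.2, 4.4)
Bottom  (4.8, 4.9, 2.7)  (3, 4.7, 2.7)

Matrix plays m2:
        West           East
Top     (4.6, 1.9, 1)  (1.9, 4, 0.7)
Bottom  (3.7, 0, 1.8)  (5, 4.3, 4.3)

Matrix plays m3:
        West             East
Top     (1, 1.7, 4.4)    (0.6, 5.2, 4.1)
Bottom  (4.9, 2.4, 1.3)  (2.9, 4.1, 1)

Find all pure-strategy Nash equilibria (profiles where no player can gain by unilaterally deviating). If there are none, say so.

Pure-strategy Nash equilibria: (Bottom, West, m1); (Bottom, East, m2)

Check each profile: it is a Nash equilibrium iff no player can strictly gain by switching unilaterally.
(Top, West, m1): Row can switch to Bottom (4.5 → 4.8). Not NE.
(Top, West, m2): Column can switch to East (1.9 → 4). Not NE.
(Top, West, m3): Row can switch to Bottom (1 → 4.9). Not NE.
(Top, East, m1): Row can switch to Bottom (1.2 → 3). Not NE.
(Top, East, m2): Row can switch to Bottom (1.9 → 5). Not NE.
(Top, East, m3): Row can switch to Bottom (0.6 → 2.9). Not NE.
(Bottom, West, m1): Row gets 4.8, best alternative 4.5; Column gets 4.9, best alternative 4.7; Matrix gets 2.7, best alternative 1.8. No profitable deviation — NE.
(Bottom, West, m2): Row can switch to Top (3.7 → 4.6). Not NE.
(Bottom, West, m3): Column can switch to East (2.4 → 4.1). Not NE.
(Bottom, East, m1): Column can switch to West (4.7 → 4.9). Not NE.
(Bottom, East, m2): Row gets 5, best alternative 1.9; Column gets 4.3, best alternative 0; Matrix gets 4.3, best alternative 2.7. No profitable deviation — NE.
(Bottom, East, m3): Matrix can switch to m1 (1 → 2.7). Not NE.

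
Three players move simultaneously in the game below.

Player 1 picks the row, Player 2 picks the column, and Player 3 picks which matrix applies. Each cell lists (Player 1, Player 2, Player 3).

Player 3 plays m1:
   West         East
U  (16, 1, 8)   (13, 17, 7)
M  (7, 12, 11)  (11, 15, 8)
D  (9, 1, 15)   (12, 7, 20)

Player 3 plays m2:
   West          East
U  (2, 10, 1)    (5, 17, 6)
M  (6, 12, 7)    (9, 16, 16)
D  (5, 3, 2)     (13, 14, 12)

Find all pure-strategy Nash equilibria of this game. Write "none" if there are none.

(U, West, m1): Player 2 can switch to East (1 → 17). Not NE.
(U, West, m2): Player 1 can switch to M (2 → 6). Not NE.
(U, East, m1): Player 1 gets 13, best alternative 12; Player 2 gets 17, best alternative 1; Player 3 gets 7, best alternative 6. No profitable deviation — NE.
(U, East, m2): Player 1 can switch to M (5 → 9). Not NE.
(M, West, m1): Player 1 can switch to U (7 → 16). Not NE.
(M, West, m2): Player 2 can switch to East (12 → 16). Not NE.
(M, East, m1): Player 1 can switch to U (11 → 13). Not NE.
(M, East, m2): Player 1 can switch to D (9 → 13). Not NE.
(D, West, m1): Player 1 can switch to U (9 → 16). Not NE.
(The remaining 3 profiles each have a profitable deviation by the same check.)

The unique pure-strategy Nash equilibrium is (U, East, m1).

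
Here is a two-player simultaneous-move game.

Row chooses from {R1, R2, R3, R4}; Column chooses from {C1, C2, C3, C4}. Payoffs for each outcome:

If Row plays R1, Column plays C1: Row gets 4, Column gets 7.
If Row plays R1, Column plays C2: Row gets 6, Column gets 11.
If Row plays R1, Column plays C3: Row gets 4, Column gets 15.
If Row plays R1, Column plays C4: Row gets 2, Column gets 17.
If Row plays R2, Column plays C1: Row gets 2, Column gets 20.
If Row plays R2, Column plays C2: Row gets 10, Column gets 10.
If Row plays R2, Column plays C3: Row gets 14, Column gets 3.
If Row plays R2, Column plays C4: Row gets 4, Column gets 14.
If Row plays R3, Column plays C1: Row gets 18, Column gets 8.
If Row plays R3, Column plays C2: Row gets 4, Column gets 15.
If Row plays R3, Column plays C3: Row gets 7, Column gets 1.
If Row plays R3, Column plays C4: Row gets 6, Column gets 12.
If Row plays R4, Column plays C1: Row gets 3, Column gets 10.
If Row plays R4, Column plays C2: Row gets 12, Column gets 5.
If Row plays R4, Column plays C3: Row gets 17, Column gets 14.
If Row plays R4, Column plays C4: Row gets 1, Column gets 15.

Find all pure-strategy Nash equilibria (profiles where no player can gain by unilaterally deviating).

(R1, C1): Row can switch to R3 (4 → 18). Not NE.
(R1, C2): Row can switch to R2 (6 → 10). Not NE.
(R1, C3): Row can switch to R2 (4 → 14). Not NE.
(R1, C4): Row can switch to R2 (2 → 4). Not NE.
(R2, C1): Row can switch to R1 (2 → 4). Not NE.
(R2, C2): Row can switch to R4 (10 → 12). Not NE.
(R2, C3): Row can switch to R4 (14 → 17). Not NE.
(R2, C4): Row can switch to R3 (4 → 6). Not NE.
(R3, C1): Column can switch to C2 (8 → 15). Not NE.
(R3, C2): Row can switch to R1 (4 → 6). Not NE.
(The remaining 6 profiles each have a profitable deviation by the same check.)

There is no pure-strategy Nash equilibrium.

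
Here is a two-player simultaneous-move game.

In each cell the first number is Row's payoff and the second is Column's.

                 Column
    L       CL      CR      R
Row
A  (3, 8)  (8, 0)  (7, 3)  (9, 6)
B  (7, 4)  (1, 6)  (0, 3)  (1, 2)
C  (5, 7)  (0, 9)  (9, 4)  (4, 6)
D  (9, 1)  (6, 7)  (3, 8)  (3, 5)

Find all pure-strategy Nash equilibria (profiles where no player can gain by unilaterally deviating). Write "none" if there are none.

(A, L): Row can switch to B (3 → 7). Not NE.
(A, CL): Column can switch to L (0 → 8). Not NE.
(A, CR): Row can switch to C (7 → 9). Not NE.
(A, R): Column can switch to L (6 → 8). Not NE.
(B, L): Row can switch to D (7 → 9). Not NE.
(B, CL): Row can switch to A (1 → 8). Not NE.
(B, CR): Row can switch to A (0 → 7). Not NE.
(B, R): Row can switch to A (1 → 9). Not NE.
(C, L): Row can switch to B (5 → 7). Not NE.
(C, CL): Row can switch to A (0 → 8). Not NE.
(C, CR): Column can switch to L (4 → 7). Not NE.
(C, R): Row can switch to A (4 → 9). Not NE.
(The remaining 4 profiles each have a profitable deviation by the same check.)

none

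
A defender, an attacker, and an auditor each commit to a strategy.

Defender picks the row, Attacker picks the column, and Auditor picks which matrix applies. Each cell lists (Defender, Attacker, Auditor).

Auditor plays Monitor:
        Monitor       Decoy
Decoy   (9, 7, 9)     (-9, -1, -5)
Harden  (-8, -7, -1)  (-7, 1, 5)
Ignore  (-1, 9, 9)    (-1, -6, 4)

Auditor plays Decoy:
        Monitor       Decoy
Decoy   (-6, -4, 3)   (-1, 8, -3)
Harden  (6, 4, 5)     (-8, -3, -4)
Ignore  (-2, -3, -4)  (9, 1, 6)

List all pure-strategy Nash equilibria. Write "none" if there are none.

(Decoy, Monitor, Monitor), (Harden, Monitor, Decoy), (Ignore, Decoy, Decoy)

(Decoy, Monitor, Monitor): Defender gets 9, best alternative -1; Attacker gets 7, best alternative -1; Auditor gets 9, best alternative 3. No profitable deviation — NE.
(Decoy, Monitor, Decoy): Defender can switch to Harden (-6 → 6). Not NE.
(Decoy, Decoy, Monitor): Defender can switch to Harden (-9 → -7). Not NE.
(Decoy, Decoy, Decoy): Defender can switch to Ignore (-1 → 9). Not NE.
(Harden, Monitor, Monitor): Defender can switch to Decoy (-8 → 9). Not NE.
(Harden, Monitor, Decoy): Defender gets 6, best alternative -2; Attacker gets 4, best alternative -3; Auditor gets 5, best alternative -1. No profitable deviation — NE.
(Harden, Decoy, Monitor): Defender can switch to Ignore (-7 → -1). Not NE.
(Harden, Decoy, Decoy): Defender can switch to Decoy (-8 → -1). Not NE.
(Ignore, Monitor, Monitor): Defender can switch to Decoy (-1 → 9). Not NE.
(Ignore, Monitor, Decoy): Defender can switch to Harden (-2 → 6). Not NE.
(Ignore, Decoy, Monitor): Attacker can switch to Monitor (-6 → 9). Not NE.
(Ignore, Decoy, Decoy): Defender gets 9, best alternative -1; Attacker gets 1, best alternative -3; Auditor gets 6, best alternative 4. No profitable deviation — NE.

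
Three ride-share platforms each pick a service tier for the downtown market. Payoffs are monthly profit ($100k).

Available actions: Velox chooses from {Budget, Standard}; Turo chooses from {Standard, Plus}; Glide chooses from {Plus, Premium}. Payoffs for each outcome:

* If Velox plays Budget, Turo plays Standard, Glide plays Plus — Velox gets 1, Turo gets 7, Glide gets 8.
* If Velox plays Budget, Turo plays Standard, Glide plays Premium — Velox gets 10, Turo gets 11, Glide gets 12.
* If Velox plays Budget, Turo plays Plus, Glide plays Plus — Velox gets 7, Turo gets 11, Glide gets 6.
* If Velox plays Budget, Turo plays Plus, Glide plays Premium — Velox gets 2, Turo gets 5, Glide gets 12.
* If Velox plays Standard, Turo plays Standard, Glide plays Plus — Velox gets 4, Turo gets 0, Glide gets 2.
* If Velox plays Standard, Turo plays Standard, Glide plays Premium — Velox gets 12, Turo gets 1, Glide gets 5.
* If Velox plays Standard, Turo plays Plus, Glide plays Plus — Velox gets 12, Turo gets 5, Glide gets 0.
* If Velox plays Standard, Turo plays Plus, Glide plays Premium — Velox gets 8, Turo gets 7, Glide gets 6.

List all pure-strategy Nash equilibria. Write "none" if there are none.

For each player, find the best response to each opponent profile; mutual best responses are the pure NE.
Velox against (Standard, Plus): payoffs 1, 4 → best response Standard.
Velox against (Standard, Premium): payoffs 10, 12 → best response Standard.
Velox against (Plus, Plus): payoffs 7, 12 → best response Standard.
Velox against (Plus, Premium): payoffs 2, 8 → best response Standard.
Turo against (Budget, Plus): payoffs 7, 11 → best response Plus.
Turo against (Budget, Premium): payoffs 11, 5 → best response Standard.
Turo against (Standard, Plus): payoffs 0, 5 → best response Plus.
Turo against (Standard, Premium): payoffs 1, 7 → best response Plus.
Glide against (Budget, Standard): payoffs 8, 12 → best response Premium.
Glide against (Budget, Plus): payoffs 6, 12 → best response Premium.
Glide against (Standard, Standard): payoffs 2, 5 → best response Premium.
Glide against (Standard, Plus): payoffs 0, 6 → best response Premium.
Mutual best responses: (Standard, Plus, Premium).

(Standard, Plus, Premium)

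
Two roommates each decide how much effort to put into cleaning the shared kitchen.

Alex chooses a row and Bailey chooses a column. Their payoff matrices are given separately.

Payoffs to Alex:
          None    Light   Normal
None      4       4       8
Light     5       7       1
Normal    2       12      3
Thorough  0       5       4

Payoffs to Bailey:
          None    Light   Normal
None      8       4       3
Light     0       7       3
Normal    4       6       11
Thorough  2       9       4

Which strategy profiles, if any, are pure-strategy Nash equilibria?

Alex against None: payoffs 4, 5, 2, 0 → best response Light.
Alex against Light: payoffs 4, 7, 12, 5 → best response Normal.
Alex against Normal: payoffs 8, 1, 3, 4 → best response None.
Bailey against None: payoffs 8, 4, 3 → best response None.
Bailey against Light: payoffs 0, 7, 3 → best response Light.
Bailey against Normal: payoffs 4, 6, 11 → best response Normal.
Bailey against Thorough: payoffs 2, 9, 4 → best response Light.
No profile is a mutual best response for all players.

none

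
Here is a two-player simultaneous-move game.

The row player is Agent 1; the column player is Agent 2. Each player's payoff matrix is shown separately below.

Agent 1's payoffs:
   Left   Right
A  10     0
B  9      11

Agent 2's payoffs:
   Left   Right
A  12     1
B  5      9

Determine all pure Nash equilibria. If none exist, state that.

Check each profile: it is a Nash equilibrium iff no player can strictly gain by switching unilaterally.
(A, Left): Agent 1 gets 10, best alternative 9; Agent 2 gets 12, best alternative 1. No profitable deviation — NE.
(A, Right): Agent 1 can switch to B (0 → 11). Not NE.
(B, Left): Agent 1 can switch to A (9 → 10). Not NE.
(B, Right): Agent 1 gets 11, best alternative 0; Agent 2 gets 9, best alternative 5. No profitable deviation — NE.

(A, Left); (B, Right)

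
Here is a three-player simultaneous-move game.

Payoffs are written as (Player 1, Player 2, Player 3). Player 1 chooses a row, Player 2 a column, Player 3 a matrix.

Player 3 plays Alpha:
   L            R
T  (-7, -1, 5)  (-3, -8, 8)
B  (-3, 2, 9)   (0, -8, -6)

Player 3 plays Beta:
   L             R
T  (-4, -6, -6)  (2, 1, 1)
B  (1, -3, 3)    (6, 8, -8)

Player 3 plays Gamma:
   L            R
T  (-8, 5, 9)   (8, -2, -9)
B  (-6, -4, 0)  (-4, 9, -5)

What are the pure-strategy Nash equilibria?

Player 1 against (L, Alpha): payoffs -7, -3 → best response B.
Player 1 against (L, Beta): payoffs -4, 1 → best response B.
Player 1 against (L, Gamma): payoffs -8, -6 → best response B.
Player 1 against (R, Alpha): payoffs -3, 0 → best response B.
Player 1 against (R, Beta): payoffs 2, 6 → best response B.
Player 1 against (R, Gamma): payoffs 8, -4 → best response T.
Player 2 against (T, Alpha): payoffs -1, -8 → best response L.
Player 2 against (T, Beta): payoffs -6, 1 → best response R.
Player 2 against (T, Gamma): payoffs 5, -2 → best response L.
Player 2 against (B, Alpha): payoffs 2, -8 → best response L.
Player 2 against (B, Beta): payoffs -3, 8 → best response R.
Player 2 against (B, Gamma): payoffs -4, 9 → best response R.
Player 3 against (T, L): payoffs 5, -6, 9 → best response Gamma.
Player 3 against (T, R): payoffs 8, 1, -9 → best response Alpha.
Player 3 against (B, L): payoffs 9, 3, 0 → best response Alpha.
Player 3 against (B, R): payoffs -6, -8, -5 → best response Gamma.
Mutual best responses: (B, L, Alpha).

The unique pure-strategy Nash equilibrium is (B, L, Alpha).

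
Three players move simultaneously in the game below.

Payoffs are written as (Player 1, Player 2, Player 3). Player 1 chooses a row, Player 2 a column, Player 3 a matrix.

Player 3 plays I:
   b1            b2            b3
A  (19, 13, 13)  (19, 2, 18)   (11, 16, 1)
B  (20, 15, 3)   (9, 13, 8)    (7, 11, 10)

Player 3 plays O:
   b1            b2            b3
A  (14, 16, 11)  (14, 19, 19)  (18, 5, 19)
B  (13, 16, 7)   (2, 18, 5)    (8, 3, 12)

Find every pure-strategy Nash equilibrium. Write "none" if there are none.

The unique pure-strategy Nash equilibrium is (A, b2, O).

Player 1 against (b1, I): payoffs 19, 20 → best response B.
Player 1 against (b1, O): payoffs 14, 13 → best response A.
Player 1 against (b2, I): payoffs 19, 9 → best response A.
Player 1 against (b2, O): payoffs 14, 2 → best response A.
Player 1 against (b3, I): payoffs 11, 7 → best response A.
Player 1 against (b3, O): payoffs 18, 8 → best response A.
Player 2 against (A, I): payoffs 13, 2, 16 → best response b3.
Player 2 against (A, O): payoffs 16, 19, 5 → best response b2.
Player 2 against (B, I): payoffs 15, 13, 11 → best response b1.
Player 2 against (B, O): payoffs 16, 18, 3 → best response b2.
Player 3 against (A, b1): payoffs 13, 11 → best response I.
Player 3 against (A, b2): payoffs 18, 19 → best response O.
Player 3 against (A, b3): payoffs 1, 19 → best response O.
Player 3 against (B, b1): payoffs 3, 7 → best response O.
Player 3 against (B, b2): payoffs 8, 5 → best response I.
Player 3 against (B, b3): payoffs 10, 12 → best response O.
Mutual best responses: (A, b2, O).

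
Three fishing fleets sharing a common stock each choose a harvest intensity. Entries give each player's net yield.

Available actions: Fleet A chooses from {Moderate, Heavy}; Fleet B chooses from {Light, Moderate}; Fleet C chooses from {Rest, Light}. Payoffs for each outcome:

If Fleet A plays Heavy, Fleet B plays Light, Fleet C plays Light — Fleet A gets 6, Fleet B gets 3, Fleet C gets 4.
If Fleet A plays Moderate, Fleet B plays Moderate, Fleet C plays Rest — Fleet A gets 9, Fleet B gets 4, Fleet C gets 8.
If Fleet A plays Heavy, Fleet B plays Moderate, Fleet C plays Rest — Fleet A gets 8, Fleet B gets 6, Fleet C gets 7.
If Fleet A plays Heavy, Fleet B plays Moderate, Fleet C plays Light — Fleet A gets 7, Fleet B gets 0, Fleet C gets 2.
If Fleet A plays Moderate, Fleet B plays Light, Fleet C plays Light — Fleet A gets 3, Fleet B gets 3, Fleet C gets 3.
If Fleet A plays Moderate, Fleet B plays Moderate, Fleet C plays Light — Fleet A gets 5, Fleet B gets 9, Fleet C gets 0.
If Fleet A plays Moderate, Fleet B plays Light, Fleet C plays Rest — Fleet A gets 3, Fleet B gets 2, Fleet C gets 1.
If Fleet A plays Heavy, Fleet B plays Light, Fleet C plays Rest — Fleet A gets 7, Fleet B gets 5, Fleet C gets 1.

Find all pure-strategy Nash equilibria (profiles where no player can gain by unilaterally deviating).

(Moderate, Light, Rest): Fleet A can switch to Heavy (3 → 7). Not NE.
(Moderate, Light, Light): Fleet A can switch to Heavy (3 → 6). Not NE.
(Moderate, Moderate, Rest): Fleet A gets 9, best alternative 8; Fleet B gets 4, best alternative 2; Fleet C gets 8, best alternative 0. No profitable deviation — NE.
(Moderate, Moderate, Light): Fleet A can switch to Heavy (5 → 7). Not NE.
(Heavy, Light, Rest): Fleet B can switch to Moderate (5 → 6). Not NE.
(Heavy, Light, Light): Fleet A gets 6, best alternative 3; Fleet B gets 3, best alternative 0; Fleet C gets 4, best alternative 1. No profitable deviation — NE.
(Heavy, Moderate, Rest): Fleet A can switch to Moderate (8 → 9). Not NE.
(Heavy, Moderate, Light): Fleet B can switch to Light (0 → 3). Not NE.

The pure Nash equilibria are (Moderate, Moderate, Rest), (Heavy, Light, Light).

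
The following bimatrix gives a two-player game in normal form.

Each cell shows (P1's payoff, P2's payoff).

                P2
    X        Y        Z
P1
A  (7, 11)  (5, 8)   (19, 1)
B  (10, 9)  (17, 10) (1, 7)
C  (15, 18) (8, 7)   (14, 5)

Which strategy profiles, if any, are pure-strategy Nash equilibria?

For each strategy profile, look for a profitable unilateral deviation.
(A, X): P1 can switch to B (7 → 10). Not NE.
(A, Y): P1 can switch to B (5 → 17). Not NE.
(A, Z): P2 can switch to X (1 → 11). Not NE.
(B, X): P1 can switch to C (10 → 15). Not NE.
(B, Y): P1 gets 17, best alternative 8; P2 gets 10, best alternative 9. No profitable deviation — NE.
(B, Z): P1 can switch to A (1 → 19). Not NE.
(C, X): P1 gets 15, best alternative 10; P2 gets 18, best alternative 7. No profitable deviation — NE.
(C, Y): P1 can switch to B (8 → 17). Not NE.
(C, Z): P1 can switch to A (14 → 19). Not NE.

Pure-strategy Nash equilibria: (B, Y), (C, X)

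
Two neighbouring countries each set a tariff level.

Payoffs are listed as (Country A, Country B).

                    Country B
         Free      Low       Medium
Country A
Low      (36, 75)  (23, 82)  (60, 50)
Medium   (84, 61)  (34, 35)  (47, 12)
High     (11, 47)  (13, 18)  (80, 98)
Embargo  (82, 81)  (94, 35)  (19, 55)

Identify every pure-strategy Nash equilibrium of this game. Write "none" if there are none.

The pure Nash equilibria are (Medium, Free) and (High, Medium).

For each player, find the best response to each opponent profile; mutual best responses are the pure NE.
Country A against Free: payoffs 36, 84, 11, 82 → best response Medium.
Country A against Low: payoffs 23, 34, 13, 94 → best response Embargo.
Country A against Medium: payoffs 60, 47, 80, 19 → best response High.
Country B against Low: payoffs 75, 82, 50 → best response Low.
Country B against Medium: payoffs 61, 35, 12 → best response Free.
Country B against High: payoffs 47, 18, 98 → best response Medium.
Country B against Embargo: payoffs 81, 35, 55 → best response Free.
Mutual best responses: (Medium, Free); (High, Medium).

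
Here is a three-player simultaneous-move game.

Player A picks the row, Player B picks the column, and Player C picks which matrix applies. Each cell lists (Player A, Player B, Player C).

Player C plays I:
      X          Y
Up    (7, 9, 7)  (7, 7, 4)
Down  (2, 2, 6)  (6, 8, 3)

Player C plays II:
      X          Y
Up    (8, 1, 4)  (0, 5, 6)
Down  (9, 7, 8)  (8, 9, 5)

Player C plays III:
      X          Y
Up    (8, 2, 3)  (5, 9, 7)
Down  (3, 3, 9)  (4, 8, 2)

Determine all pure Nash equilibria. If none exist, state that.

The pure Nash equilibria are (Up, X, I); (Up, Y, III); (Down, Y, II).

(Up, X, I): Player A gets 7, best alternative 2; Player B gets 9, best alternative 7; Player C gets 7, best alternative 4. No profitable deviation — NE.
(Up, X, II): Player A can switch to Down (8 → 9). Not NE.
(Up, X, III): Player B can switch to Y (2 → 9). Not NE.
(Up, Y, I): Player B can switch to X (7 → 9). Not NE.
(Up, Y, II): Player A can switch to Down (0 → 8). Not NE.
(Up, Y, III): Player A gets 5, best alternative 4; Player B gets 9, best alternative 2; Player C gets 7, best alternative 6. No profitable deviation — NE.
(Down, X, I): Player A can switch to Up (2 → 7). Not NE.
(Down, X, II): Player B can switch to Y (7 → 9). Not NE.
(Down, X, III): Player A can switch to Up (3 → 8). Not NE.
(Down, Y, I): Player A can switch to Up (6 → 7). Not NE.
(Down, Y, II): Player A gets 8, best alternative 0; Player B gets 9, best alternative 7; Player C gets 5, best alternative 3. No profitable deviation — NE.
(The remaining 1 profile has a profitable deviation by the same check.)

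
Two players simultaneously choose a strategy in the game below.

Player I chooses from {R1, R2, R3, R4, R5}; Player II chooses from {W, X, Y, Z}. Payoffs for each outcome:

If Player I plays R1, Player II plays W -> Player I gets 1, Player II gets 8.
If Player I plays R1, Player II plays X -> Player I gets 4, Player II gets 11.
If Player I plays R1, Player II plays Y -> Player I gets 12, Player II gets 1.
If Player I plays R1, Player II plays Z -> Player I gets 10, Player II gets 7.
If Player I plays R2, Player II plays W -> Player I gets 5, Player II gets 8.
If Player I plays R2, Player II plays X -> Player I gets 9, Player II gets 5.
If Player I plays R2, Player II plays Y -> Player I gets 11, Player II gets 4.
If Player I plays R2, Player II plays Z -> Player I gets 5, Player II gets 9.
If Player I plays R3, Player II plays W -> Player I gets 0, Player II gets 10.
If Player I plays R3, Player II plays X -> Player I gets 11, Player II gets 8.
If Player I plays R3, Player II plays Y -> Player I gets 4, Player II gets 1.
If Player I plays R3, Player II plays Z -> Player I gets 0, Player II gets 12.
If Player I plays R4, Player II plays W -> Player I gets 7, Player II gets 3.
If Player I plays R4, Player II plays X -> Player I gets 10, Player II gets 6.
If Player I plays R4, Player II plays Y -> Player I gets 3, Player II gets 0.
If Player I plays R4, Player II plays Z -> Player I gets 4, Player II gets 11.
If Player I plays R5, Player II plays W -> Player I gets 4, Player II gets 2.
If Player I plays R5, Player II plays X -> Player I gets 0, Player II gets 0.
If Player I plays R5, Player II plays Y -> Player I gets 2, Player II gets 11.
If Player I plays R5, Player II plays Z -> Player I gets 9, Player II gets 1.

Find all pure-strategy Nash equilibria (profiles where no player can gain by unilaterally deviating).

There is no pure-strategy Nash equilibrium.

Player I against W: payoffs 1, 5, 0, 7, 4 → best response R4.
Player I against X: payoffs 4, 9, 11, 10, 0 → best response R3.
Player I against Y: payoffs 12, 11, 4, 3, 2 → best response R1.
Player I against Z: payoffs 10, 5, 0, 4, 9 → best response R1.
Player II against R1: payoffs 8, 11, 1, 7 → best response X.
Player II against R2: payoffs 8, 5, 4, 9 → best response Z.
Player II against R3: payoffs 10, 8, 1, 12 → best response Z.
Player II against R4: payoffs 3, 6, 0, 11 → best response Z.
Player II against R5: payoffs 2, 0, 11, 1 → best response Y.
No profile is a mutual best response for all players.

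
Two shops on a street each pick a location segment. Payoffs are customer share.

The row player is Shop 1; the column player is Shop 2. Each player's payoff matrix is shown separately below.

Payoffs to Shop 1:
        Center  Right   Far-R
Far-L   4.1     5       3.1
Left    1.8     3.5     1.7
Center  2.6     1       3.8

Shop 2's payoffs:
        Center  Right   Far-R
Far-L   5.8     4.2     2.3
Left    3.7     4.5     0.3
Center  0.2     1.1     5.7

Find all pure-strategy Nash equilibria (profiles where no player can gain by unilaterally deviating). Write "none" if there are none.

The pure Nash equilibria are (Far-L, Center), (Center, Far-R).

Mark each player's best response to every combination of opponents' strategies; a profile where every player is best-responding is a pure Nash equilibrium.
Shop 1 against Center: payoffs 4.1, 1.8, 2.6 → best response Far-L.
Shop 1 against Right: payoffs 5, 3.5, 1 → best response Far-L.
Shop 1 against Far-R: payoffs 3.1, 1.7, 3.8 → best response Center.
Shop 2 against Far-L: payoffs 5.8, 4.2, 2.3 → best response Center.
Shop 2 against Left: payoffs 3.7, 4.5, 0.3 → best response Right.
Shop 2 against Center: payoffs 0.2, 1.1, 5.7 → best response Far-R.
Mutual best responses: (Far-L, Center); (Center, Far-R).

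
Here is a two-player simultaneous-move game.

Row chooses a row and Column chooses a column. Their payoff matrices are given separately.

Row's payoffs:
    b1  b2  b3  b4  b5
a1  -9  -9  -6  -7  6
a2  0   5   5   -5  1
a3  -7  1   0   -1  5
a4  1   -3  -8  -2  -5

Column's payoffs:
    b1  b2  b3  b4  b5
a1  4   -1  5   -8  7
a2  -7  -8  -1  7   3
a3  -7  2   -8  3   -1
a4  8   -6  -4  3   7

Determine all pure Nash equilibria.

The pure Nash equilibria are (a1, b5); (a3, b4); (a4, b1).

(a1, b1): Row can switch to a2 (-9 → 0). Not NE.
(a1, b2): Row can switch to a2 (-9 → 5). Not NE.
(a1, b3): Row can switch to a2 (-6 → 5). Not NE.
(a1, b4): Row can switch to a2 (-7 → -5). Not NE.
(a1, b5): Row gets 6, best alternative 5; Column gets 7, best alternative 5. No profitable deviation — NE.
(a2, b1): Row can switch to a4 (0 → 1). Not NE.
(a2, b2): Column can switch to b1 (-8 → -7). Not NE.
(a2, b3): Column can switch to b4 (-1 → 7). Not NE.
(a2, b4): Row can switch to a3 (-5 → -1). Not NE.
(a2, b5): Row can switch to a1 (1 → 6). Not NE.
(a3, b1): Row can switch to a2 (-7 → 0). Not NE.
(a3, b4): Row gets -1, best alternative -2; Column gets 3, best alternative 2. No profitable deviation — NE.
(a4, b1): Row gets 1, best alternative 0; Column gets 8, best alternative 7. No profitable deviation — NE.
(The remaining 7 profiles each have a profitable deviation by the same check.)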